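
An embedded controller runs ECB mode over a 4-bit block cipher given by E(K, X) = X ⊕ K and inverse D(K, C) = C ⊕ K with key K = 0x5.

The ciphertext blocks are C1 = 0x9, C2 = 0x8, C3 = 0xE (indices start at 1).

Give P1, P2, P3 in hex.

ECB decryption: P_i = D(K, C_i).
P1: D(K, 0x9) = 0xC.
P2: D(K, 0x8) = 0xD.
P3: D(K, 0xE) = 0xB.

P1 = 0xC, P2 = 0xD, P3 = 0xB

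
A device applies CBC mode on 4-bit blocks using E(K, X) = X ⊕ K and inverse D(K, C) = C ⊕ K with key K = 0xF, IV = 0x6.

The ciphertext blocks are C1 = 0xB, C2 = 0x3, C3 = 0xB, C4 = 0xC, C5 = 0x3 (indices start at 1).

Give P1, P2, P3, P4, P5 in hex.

P1 = 0x2, P2 = 0x7, P3 = 0x7, P4 = 0x8, P5 = 0x0

CBC decryption: P_i = D(K, C_i) ⊕ C_{i−1}, with C_{0} = IV.
P1: D(K, 0xB) = 0x4; 0x4 ⊕ 0x6 = 0x2.
P2: D(K, 0x3) = 0xC; 0xC ⊕ 0xB = 0x7.
P3: D(K, 0xB) = 0x4; 0x4 ⊕ 0x3 = 0x7.
P4: D(K, 0xC) = 0x3; 0x3 ⊕ 0xB = 0x8.
P5: D(K, 0x3) = 0xC; 0xC ⊕ 0xC = 0x0.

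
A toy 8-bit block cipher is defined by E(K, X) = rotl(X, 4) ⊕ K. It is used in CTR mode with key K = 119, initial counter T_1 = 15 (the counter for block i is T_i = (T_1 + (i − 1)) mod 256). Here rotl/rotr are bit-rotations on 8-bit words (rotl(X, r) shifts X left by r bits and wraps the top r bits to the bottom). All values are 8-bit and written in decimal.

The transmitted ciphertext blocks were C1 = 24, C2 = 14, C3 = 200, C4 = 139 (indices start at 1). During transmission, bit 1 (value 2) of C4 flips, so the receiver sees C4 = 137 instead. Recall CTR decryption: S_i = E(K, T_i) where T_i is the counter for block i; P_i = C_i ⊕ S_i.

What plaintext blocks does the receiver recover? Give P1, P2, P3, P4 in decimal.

P1 = 159, P2 = 120, P3 = 174, P4 = 223

Only C4 changed, to 137. In CTR, a change in C_i flips the same bit in P_i only; the keystream is unaffected. Decrypting the received ciphertext:
P1: T = 15, S = E(K, T) = 135; 24 ⊕ 135 = 159.
P2: T = 16, S = E(K, T) = 118; 14 ⊕ 118 = 120.
P3: T = 17, S = E(K, T) = 102; 200 ⊕ 102 = 174.
P4: T = 18, S = E(K, T) = 86; 137 ⊕ 86 = 223.
Blocks that differ from the original plaintext: P4.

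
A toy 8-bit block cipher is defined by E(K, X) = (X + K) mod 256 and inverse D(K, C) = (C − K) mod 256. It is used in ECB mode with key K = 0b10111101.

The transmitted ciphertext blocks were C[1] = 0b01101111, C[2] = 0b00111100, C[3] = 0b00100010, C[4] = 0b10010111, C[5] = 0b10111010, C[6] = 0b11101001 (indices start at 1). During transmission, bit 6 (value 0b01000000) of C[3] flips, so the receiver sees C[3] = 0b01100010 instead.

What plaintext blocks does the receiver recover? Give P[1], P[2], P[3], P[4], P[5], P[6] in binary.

ECB decryption: P_i = D(K, C_i).
Only C[3] changed, to 0b01100010. In ECB, a change in C_i affects only P_i. Decrypting the received ciphertext:
P[1]: D(K, 0b01101111) = 0b10110010.
P[2]: D(K, 0b00111100) = 0b01111111.
P[3]: D(K, 0b01100010) = 0b10100101.
P[4]: D(K, 0b10010111) = 0b11011010.
P[5]: D(K, 0b10111010) = 0b11111101.
P[6]: D(K, 0b11101001) = 0b00101100.
Blocks that differ from the original plaintext: P[3].

P[1] = 0b10110010, P[2] = 0b01111111, P[3] = 0b10100101, P[4] = 0b11011010, P[5] = 0b11111101, P[6] = 0b00101100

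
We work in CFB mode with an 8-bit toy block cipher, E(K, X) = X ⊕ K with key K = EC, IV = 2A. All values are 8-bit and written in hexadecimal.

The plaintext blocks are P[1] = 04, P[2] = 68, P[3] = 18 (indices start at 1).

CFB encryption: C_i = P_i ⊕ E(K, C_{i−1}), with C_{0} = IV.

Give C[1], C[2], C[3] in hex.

C[1] = C2, C[2] = 46, C[3] = B2

C[1]: E(K, 2A) = C6; 04 ⊕ C6 = C2.
C[2]: E(K, C2) = 2E; 68 ⊕ 2E = 46.
C[3]: E(K, 46) = AA; 18 ⊕ AA = B2.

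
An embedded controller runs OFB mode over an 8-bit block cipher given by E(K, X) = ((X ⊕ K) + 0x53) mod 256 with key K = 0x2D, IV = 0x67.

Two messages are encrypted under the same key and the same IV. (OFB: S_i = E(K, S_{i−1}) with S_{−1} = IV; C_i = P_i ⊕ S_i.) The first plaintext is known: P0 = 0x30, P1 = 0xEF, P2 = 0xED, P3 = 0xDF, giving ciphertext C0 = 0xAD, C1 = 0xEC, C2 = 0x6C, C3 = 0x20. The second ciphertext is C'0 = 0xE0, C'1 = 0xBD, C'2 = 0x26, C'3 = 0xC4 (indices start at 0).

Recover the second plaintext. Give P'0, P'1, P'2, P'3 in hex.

P'0 = 0x7D, P'1 = 0xBE, P'2 = 0xA7, P'3 = 0x3B

In OFB with a reused IV, both messages share the same keystream S_i, so C_i ⊕ C'_i = P_i ⊕ P'_i and thus P'_i = P_i ⊕ C_i ⊕ C'_i.
P'0: 0x30 ⊕ 0xAD ⊕ 0xE0 = 0x7D.
P'1: 0xEF ⊕ 0xEC ⊕ 0xBD = 0xBE.
P'2: 0xED ⊕ 0x6C ⊕ 0x26 = 0xA7.
P'3: 0xDF ⊕ 0x20 ⊕ 0xC4 = 0x3B.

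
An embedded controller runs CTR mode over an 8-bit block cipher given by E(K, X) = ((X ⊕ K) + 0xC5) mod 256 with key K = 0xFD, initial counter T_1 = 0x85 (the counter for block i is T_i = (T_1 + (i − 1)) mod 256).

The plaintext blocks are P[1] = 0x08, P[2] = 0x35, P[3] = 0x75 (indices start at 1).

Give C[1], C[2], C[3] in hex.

CTR encryption: S_i = E(K, T_i) where T_i is the counter for block i; C_i = P_i ⊕ S_i.
C[1]: T = 0x85, S = E(K, T) = 0x3D; 0x08 ⊕ 0x3D = 0x35.
C[2]: T = 0x86, S = E(K, T) = 0x40; 0x35 ⊕ 0x40 = 0x75.
C[3]: T = 0x87, S = E(K, T) = 0x3F; 0x75 ⊕ 0x3F = 0x4A.

C[1] = 0x35, C[2] = 0x75, C[3] = 0x4A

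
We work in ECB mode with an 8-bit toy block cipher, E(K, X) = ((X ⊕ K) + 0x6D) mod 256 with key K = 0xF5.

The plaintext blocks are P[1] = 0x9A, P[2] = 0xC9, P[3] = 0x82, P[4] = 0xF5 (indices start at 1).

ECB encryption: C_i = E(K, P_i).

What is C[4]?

C[4]: E(K, 0xF5) = 0x6D.

C[4] = 0x6D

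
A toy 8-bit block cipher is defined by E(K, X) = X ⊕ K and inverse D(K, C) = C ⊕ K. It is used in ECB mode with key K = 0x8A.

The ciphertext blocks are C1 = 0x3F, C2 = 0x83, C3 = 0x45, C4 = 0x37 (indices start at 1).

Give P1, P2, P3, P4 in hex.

ECB decryption: P_i = D(K, C_i).
P1: D(K, 0x3F) = 0xB5.
P2: D(K, 0x83) = 0x09.
P3: D(K, 0x45) = 0xCF.
P4: D(K, 0x37) = 0xBD.

P1 = 0xB5, P2 = 0x09, P3 = 0xCF, P4 = 0xBD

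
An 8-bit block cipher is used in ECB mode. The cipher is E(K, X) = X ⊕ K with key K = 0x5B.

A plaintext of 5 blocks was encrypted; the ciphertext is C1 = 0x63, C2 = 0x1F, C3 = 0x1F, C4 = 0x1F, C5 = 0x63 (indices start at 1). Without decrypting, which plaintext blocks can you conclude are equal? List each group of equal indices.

ECB encrypts each block independently with the same key, so equal ciphertext blocks imply equal plaintext blocks.
C1 = C5 = 0x63, so P1 = P5.
C2 = C3 = C4 = 0x1F, so P2 = P3 = P4.

P1 = P5; P2 = P3 = P4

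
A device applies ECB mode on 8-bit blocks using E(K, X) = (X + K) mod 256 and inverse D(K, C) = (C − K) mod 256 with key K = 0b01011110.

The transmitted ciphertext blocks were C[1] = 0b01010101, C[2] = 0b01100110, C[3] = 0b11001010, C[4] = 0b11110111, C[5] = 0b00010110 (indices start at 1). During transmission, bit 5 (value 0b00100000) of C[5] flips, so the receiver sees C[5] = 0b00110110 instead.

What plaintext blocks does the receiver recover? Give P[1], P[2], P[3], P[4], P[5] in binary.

P[1] = 0b11110111, P[2] = 0b00001000, P[3] = 0b01101100, P[4] = 0b10011001, P[5] = 0b11011000

ECB decryption: P_i = D(K, C_i).
Only C[5] changed, to 0b00110110. In ECB, a change in C_i affects only P_i. Decrypting the received ciphertext:
P[1]: D(K, 0b01010101) = 0b11110111.
P[2]: D(K, 0b01100110) = 0b00001000.
P[3]: D(K, 0b11001010) = 0b01101100.
P[4]: D(K, 0b11110111) = 0b10011001.
P[5]: D(K, 0b00110110) = 0b11011000.
Blocks that differ from the original plaintext: P[5].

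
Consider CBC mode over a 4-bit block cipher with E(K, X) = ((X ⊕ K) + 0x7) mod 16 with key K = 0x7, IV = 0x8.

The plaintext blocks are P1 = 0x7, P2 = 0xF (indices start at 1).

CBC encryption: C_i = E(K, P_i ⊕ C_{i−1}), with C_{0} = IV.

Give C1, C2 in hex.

C1 = 0xF, C2 = 0xE

C1: P1 ⊕ 0x8 = 0xF; E(K, 0xF) = 0xF.
C2: P2 ⊕ 0xF = 0x0; E(K, 0x0) = 0xE.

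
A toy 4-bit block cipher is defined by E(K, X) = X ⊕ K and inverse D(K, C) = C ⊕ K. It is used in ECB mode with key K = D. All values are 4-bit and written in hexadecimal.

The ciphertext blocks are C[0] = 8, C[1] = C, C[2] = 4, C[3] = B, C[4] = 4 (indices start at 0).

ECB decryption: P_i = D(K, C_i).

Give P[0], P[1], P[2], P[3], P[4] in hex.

P[0]: D(K, 8) = 5.
P[1]: D(K, C) = 1.
P[2]: D(K, 4) = 9.
P[3]: D(K, B) = 6.
P[4]: D(K, 4) = 9.

P[0] = 5, P[1] = 1, P[2] = 9, P[3] = 6, P[4] = 9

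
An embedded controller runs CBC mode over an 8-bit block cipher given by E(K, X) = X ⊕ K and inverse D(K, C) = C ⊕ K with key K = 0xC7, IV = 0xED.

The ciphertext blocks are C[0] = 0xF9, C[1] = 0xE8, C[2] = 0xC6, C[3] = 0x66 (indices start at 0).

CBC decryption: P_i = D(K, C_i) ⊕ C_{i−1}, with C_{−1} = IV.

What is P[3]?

P[3] = 0x67

P[3]: D(K, 0x66) = 0xA1; 0xA1 ⊕ 0xC6 = 0x67.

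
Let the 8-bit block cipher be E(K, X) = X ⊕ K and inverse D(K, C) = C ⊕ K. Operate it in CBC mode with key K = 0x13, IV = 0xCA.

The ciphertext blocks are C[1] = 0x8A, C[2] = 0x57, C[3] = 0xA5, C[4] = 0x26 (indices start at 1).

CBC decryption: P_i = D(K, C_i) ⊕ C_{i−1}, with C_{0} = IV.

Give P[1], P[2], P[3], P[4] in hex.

P[1]: D(K, 0x8A) = 0x99; 0x99 ⊕ 0xCA = 0x53.
P[2]: D(K, 0x57) = 0x44; 0x44 ⊕ 0x8A = 0xCE.
P[3]: D(K, 0xA5) = 0xB6; 0xB6 ⊕ 0x57 = 0xE1.
P[4]: D(K, 0x26) = 0x35; 0x35 ⊕ 0xA5 = 0x90.

P[1] = 0x53, P[2] = 0xCE, P[3] = 0xE1, P[4] = 0x90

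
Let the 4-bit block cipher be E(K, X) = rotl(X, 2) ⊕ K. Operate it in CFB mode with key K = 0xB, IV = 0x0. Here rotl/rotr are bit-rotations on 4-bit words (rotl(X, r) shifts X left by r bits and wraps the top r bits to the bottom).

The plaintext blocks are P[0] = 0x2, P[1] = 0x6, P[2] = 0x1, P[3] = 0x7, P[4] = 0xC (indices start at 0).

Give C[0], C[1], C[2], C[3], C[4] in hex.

CFB encryption: C_i = P_i ⊕ E(K, C_{i−1}), with C_{−1} = IV.
C[0]: E(K, 0x0) = 0xB; 0x2 ⊕ 0xB = 0x9.
C[1]: E(K, 0x9) = 0xD; 0x6 ⊕ 0xD = 0xB.
C[2]: E(K, 0xB) = 0x5; 0x1 ⊕ 0x5 = 0x4.
C[3]: E(K, 0x4) = 0xA; 0x7 ⊕ 0xA = 0xD.
C[4]: E(K, 0xD) = 0xC; 0xC ⊕ 0xC = 0x0.

C[0] = 0x9, C[1] = 0xB, C[2] = 0x4, C[3] = 0xD, C[4] = 0x0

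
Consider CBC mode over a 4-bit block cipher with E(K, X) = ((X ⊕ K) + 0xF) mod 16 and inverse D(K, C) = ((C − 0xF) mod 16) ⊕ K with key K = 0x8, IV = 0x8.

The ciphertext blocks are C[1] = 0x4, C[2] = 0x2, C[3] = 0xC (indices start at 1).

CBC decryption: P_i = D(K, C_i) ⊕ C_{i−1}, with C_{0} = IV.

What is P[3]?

P[3]: D(K, 0xC) = 0x5; 0x5 ⊕ 0x2 = 0x7.

P[3] = 0x7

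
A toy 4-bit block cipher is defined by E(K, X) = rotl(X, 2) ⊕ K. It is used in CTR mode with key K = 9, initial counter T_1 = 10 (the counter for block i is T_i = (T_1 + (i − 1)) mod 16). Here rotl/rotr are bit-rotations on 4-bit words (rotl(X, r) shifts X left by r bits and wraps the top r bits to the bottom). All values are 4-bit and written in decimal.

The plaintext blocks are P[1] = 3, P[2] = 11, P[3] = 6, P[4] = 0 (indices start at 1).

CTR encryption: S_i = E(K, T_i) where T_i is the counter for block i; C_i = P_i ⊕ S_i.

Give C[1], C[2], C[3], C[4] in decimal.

C[1]: T = 10, S = E(K, T) = 3; 3 ⊕ 3 = 0.
C[2]: T = 11, S = E(K, T) = 7; 11 ⊕ 7 = 12.
C[3]: T = 12, S = E(K, T) = 10; 6 ⊕ 10 = 12.
C[4]: T = 13, S = E(K, T) = 14; 0 ⊕ 14 = 14.

C[1] = 0, C[2] = 12, C[3] = 12, C[4] = 14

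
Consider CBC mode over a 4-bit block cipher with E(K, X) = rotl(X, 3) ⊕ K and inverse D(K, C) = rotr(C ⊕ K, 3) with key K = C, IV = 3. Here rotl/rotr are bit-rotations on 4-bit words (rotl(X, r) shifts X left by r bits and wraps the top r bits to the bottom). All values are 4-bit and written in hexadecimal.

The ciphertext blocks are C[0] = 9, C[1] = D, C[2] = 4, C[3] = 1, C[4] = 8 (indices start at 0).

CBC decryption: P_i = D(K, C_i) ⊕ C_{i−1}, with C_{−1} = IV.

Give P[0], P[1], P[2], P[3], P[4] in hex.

P[0]: D(K, 9) = A; A ⊕ 3 = 9.
P[1]: D(K, D) = 2; 2 ⊕ 9 = B.
P[2]: D(K, 4) = 1; 1 ⊕ D = C.
P[3]: D(K, 1) = B; B ⊕ 4 = F.
P[4]: D(K, 8) = 8; 8 ⊕ 1 = 9.

P[0] = 9, P[1] = B, P[2] = C, P[3] = F, P[4] = 9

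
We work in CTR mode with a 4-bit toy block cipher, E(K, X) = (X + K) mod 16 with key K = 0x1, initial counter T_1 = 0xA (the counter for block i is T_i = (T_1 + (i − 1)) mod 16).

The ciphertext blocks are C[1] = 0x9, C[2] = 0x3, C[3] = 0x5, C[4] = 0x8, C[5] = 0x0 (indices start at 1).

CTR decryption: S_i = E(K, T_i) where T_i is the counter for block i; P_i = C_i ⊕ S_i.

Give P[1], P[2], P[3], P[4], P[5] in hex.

P[1] = 0x2, P[2] = 0xF, P[3] = 0x8, P[4] = 0x6, P[5] = 0xF

P[1]: T = 0xA, S = E(K, T) = 0xB; 0x9 ⊕ 0xB = 0x2.
P[2]: T = 0xB, S = E(K, T) = 0xC; 0x3 ⊕ 0xC = 0xF.
P[3]: T = 0xC, S = E(K, T) = 0xD; 0x5 ⊕ 0xD = 0x8.
P[4]: T = 0xD, S = E(K, T) = 0xE; 0x8 ⊕ 0xE = 0x6.
P[5]: T = 0xE, S = E(K, T) = 0xF; 0x0 ⊕ 0xF = 0xF.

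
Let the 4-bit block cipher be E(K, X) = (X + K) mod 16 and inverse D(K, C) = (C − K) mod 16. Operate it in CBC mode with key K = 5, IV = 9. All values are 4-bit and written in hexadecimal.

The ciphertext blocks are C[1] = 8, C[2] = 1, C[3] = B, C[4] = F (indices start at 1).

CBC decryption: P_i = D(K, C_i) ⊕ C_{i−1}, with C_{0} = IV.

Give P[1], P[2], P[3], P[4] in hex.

P[1]: D(K, 8) = 3; 3 ⊕ 9 = A.
P[2]: D(K, 1) = C; C ⊕ 8 = 4.
P[3]: D(K, B) = 6; 6 ⊕ 1 = 7.
P[4]: D(K, F) = A; A ⊕ B = 1.

P[1] = A, P[2] = 4, P[3] = 7, P[4] = 1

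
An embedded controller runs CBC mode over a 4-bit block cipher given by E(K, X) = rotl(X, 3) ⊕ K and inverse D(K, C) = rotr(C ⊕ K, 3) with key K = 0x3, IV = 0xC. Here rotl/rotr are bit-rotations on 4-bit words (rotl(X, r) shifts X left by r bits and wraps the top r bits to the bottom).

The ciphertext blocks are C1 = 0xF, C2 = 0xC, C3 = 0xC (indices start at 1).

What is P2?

CBC decryption: P_i = D(K, C_i) ⊕ C_{i−1}, with C_{0} = IV.
P2: D(K, 0xC) = 0xF; 0xF ⊕ 0xF = 0x0.

P2 = 0x0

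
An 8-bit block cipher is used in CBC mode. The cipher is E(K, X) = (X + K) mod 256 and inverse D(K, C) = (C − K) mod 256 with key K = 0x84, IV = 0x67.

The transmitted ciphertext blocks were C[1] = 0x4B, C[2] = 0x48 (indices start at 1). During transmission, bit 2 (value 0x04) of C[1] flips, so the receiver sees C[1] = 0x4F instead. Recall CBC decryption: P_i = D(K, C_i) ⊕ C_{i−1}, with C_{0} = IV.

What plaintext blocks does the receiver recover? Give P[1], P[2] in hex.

Only C[1] changed, to 0x4F. In CBC, a change in C_i garbles P_i and flips the same bit in P_{i+1}. Decrypting the received ciphertext:
P[1]: D(K, 0x4F) = 0xCB; 0xCB ⊕ 0x67 = 0xAC.
P[2]: D(K, 0x48) = 0xC4; 0xC4 ⊕ 0x4F = 0x8B.
Blocks that differ from the original plaintext: P[1], P[2].

P[1] = 0xAC, P[2] = 0x8B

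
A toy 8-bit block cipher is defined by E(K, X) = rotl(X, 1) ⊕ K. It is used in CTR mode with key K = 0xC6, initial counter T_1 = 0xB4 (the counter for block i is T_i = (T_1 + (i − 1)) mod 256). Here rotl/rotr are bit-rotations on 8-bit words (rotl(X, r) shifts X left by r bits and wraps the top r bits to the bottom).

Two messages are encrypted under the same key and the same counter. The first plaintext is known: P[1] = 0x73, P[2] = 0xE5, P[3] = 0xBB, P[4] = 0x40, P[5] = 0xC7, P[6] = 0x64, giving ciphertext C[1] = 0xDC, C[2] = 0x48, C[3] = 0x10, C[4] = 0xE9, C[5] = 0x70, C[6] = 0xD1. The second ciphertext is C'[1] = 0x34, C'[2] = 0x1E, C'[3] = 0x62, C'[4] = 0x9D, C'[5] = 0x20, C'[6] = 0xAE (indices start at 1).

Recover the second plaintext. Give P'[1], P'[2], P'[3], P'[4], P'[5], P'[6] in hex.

P'[1] = 0x9B, P'[2] = 0xB3, P'[3] = 0xC9, P'[4] = 0x34, P'[5] = 0x97, P'[6] = 0x1B

In CTR with a reused counter, both messages share the same keystream S_i, so C_i ⊕ C'_i = P_i ⊕ P'_i and thus P'_i = P_i ⊕ C_i ⊕ C'_i.
P'[1]: 0x73 ⊕ 0xDC ⊕ 0x34 = 0x9B.
P'[2]: 0xE5 ⊕ 0x48 ⊕ 0x1E = 0xB3.
P'[3]: 0xBB ⊕ 0x10 ⊕ 0x62 = 0xC9.
P'[4]: 0x40 ⊕ 0xE9 ⊕ 0x9D = 0x34.
P'[5]: 0xC7 ⊕ 0x70 ⊕ 0x20 = 0x97.
P'[6]: 0x64 ⊕ 0xD1 ⊕ 0xAE = 0x1B.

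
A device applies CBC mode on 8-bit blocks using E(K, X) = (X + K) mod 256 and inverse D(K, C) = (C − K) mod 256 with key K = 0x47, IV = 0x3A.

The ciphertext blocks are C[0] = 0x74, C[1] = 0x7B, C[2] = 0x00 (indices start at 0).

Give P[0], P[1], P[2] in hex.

P[0] = 0x17, P[1] = 0x40, P[2] = 0xC2

CBC decryption: P_i = D(K, C_i) ⊕ C_{i−1}, with C_{−1} = IV.
P[0]: D(K, 0x74) = 0x2D; 0x2D ⊕ 0x3A = 0x17.
P[1]: D(K, 0x7B) = 0x34; 0x34 ⊕ 0x74 = 0x40.
P[2]: D(K, 0x00) = 0xB9; 0xB9 ⊕ 0x7B = 0xC2.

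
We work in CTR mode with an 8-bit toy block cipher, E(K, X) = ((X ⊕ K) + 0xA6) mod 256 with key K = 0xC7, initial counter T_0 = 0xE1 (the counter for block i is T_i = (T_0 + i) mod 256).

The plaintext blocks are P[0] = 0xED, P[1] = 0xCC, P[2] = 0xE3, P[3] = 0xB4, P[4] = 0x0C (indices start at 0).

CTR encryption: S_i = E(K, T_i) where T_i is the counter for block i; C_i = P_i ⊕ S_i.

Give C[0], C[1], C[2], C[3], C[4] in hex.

C[0] = 0x21, C[1] = 0x07, C[2] = 0x29, C[3] = 0x7D, C[4] = 0xC4

C[0]: T = 0xE1, S = E(K, T) = 0xCC; 0xED ⊕ 0xCC = 0x21.
C[1]: T = 0xE2, S = E(K, T) = 0xCB; 0xCC ⊕ 0xCB = 0x07.
C[2]: T = 0xE3, S = E(K, T) = 0xCA; 0xE3 ⊕ 0xCA = 0x29.
C[3]: T = 0xE4, S = E(K, T) = 0xC9; 0xB4 ⊕ 0xC9 = 0x7D.
C[4]: T = 0xE5, S = E(K, T) = 0xC8; 0x0C ⊕ 0xC8 = 0xC4.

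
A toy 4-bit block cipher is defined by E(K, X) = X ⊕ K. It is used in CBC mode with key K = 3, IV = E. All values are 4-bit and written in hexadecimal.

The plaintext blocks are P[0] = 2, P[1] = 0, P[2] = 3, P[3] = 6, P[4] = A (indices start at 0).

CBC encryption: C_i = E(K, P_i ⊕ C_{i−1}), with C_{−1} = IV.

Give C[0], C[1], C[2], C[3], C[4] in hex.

C[0]: P[0] ⊕ E = C; E(K, C) = F.
C[1]: P[1] ⊕ F = F; E(K, F) = C.
C[2]: P[2] ⊕ C = F; E(K, F) = C.
C[3]: P[3] ⊕ C = A; E(K, A) = 9.
C[4]: P[4] ⊕ 9 = 3; E(K, 3) = 0.

C[0] = F, C[1] = C, C[2] = C, C[3] = 9, C[4] = 0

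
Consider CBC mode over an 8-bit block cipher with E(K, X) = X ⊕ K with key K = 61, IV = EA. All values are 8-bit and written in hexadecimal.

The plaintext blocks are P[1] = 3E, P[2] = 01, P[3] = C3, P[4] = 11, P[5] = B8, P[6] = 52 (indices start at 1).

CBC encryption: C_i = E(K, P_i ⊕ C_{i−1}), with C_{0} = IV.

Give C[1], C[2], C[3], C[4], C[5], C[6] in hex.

C[1] = B5, C[2] = D5, C[3] = 77, C[4] = 07, C[5] = DE, C[6] = ED

C[1]: P[1] ⊕ EA = D4; E(K, D4) = B5.
C[2]: P[2] ⊕ B5 = B4; E(K, B4) = D5.
C[3]: P[3] ⊕ D5 = 16; E(K, 16) = 77.
C[4]: P[4] ⊕ 77 = 66; E(K, 66) = 07.
C[5]: P[5] ⊕ 07 = BF; E(K, BF) = DE.
C[6]: P[6] ⊕ DE = 8C; E(K, 8C) = ED.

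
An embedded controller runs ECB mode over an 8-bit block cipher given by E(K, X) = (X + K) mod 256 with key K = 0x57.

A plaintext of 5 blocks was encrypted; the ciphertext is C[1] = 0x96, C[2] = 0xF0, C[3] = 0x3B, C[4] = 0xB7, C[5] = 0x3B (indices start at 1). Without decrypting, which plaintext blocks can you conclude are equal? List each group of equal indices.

ECB encrypts each block independently with the same key, so equal ciphertext blocks imply equal plaintext blocks.
C[3] = C[5] = 0x3B, so P[3] = P[5].

P[3] = P[5]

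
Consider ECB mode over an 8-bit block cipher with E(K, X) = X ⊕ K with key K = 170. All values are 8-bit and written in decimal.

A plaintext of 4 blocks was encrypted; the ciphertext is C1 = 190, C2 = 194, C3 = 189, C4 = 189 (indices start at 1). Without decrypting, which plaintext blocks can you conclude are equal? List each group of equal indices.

ECB encrypts each block independently with the same key, so equal ciphertext blocks imply equal plaintext blocks.
C3 = C4 = 189, so P3 = P4.

P3 = P4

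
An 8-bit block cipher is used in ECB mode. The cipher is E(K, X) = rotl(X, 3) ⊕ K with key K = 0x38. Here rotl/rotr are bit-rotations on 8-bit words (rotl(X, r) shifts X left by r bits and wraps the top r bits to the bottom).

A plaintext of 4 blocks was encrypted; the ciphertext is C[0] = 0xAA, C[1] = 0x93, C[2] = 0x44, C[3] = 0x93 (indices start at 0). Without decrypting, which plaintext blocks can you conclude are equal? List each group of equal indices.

ECB encrypts each block independently with the same key, so equal ciphertext blocks imply equal plaintext blocks.
C[1] = C[3] = 0x93, so P[1] = P[3].

P[1] = P[3]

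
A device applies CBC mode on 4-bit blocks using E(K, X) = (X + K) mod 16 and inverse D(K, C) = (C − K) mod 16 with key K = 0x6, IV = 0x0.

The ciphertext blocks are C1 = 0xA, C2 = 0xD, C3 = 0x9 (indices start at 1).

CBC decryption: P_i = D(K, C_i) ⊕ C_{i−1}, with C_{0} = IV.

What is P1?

P1: D(K, 0xA) = 0x4; 0x4 ⊕ 0x0 = 0x4.

P1 = 0x4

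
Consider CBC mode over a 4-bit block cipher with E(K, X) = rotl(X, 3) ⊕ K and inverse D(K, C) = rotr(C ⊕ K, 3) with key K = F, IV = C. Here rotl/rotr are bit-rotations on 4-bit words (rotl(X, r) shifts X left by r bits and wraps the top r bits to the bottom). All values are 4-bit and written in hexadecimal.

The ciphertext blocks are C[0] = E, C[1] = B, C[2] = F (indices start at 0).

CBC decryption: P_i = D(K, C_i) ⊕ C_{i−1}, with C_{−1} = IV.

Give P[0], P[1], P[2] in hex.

P[0]: D(K, E) = 2; 2 ⊕ C = E.
P[1]: D(K, B) = 8; 8 ⊕ E = 6.
P[2]: D(K, F) = 0; 0 ⊕ B = B.

P[0] = E, P[1] = 6, P[2] = B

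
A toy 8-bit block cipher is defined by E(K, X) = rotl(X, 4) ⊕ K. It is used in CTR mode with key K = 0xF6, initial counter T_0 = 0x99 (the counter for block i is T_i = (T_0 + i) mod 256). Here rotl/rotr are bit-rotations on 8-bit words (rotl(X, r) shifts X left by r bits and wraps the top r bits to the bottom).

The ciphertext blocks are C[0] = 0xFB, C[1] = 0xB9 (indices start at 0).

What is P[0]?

CTR decryption: S_i = E(K, T_i) where T_i is the counter for block i; P_i = C_i ⊕ S_i.
P[0]: T = 0x99, S = E(K, T) = 0x6F; 0xFB ⊕ 0x6F = 0x94.

P[0] = 0x94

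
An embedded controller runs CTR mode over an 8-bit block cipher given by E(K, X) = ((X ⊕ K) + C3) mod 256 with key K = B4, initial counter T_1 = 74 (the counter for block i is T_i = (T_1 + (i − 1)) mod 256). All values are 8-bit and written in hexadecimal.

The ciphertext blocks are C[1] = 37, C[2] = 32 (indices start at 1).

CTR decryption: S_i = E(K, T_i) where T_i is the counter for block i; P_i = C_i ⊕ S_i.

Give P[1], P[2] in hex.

P[1] = B4, P[2] = B6

P[1]: T = 74, S = E(K, T) = 83; 37 ⊕ 83 = B4.
P[2]: T = 75, S = E(K, T) = 84; 32 ⊕ 84 = B6.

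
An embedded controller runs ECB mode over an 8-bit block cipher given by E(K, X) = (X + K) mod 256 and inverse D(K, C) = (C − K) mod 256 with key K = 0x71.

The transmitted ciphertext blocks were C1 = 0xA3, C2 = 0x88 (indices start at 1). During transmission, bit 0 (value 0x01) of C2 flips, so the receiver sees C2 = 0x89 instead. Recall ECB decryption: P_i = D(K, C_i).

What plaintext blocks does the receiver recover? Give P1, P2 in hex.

Only C2 changed, to 0x89. In ECB, a change in C_i affects only P_i. Decrypting the received ciphertext:
P1: D(K, 0xA3) = 0x32.
P2: D(K, 0x89) = 0x18.
Blocks that differ from the original plaintext: P2.

P1 = 0x32, P2 = 0x18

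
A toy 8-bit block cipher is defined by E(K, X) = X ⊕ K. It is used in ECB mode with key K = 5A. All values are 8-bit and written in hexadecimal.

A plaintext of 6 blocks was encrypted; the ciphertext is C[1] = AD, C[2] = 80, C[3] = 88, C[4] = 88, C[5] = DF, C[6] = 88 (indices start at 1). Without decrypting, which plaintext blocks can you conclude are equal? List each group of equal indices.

ECB encrypts each block independently with the same key, so equal ciphertext blocks imply equal plaintext blocks.
C[3] = C[4] = C[6] = 88, so P[3] = P[4] = P[6].

P[3] = P[4] = P[6]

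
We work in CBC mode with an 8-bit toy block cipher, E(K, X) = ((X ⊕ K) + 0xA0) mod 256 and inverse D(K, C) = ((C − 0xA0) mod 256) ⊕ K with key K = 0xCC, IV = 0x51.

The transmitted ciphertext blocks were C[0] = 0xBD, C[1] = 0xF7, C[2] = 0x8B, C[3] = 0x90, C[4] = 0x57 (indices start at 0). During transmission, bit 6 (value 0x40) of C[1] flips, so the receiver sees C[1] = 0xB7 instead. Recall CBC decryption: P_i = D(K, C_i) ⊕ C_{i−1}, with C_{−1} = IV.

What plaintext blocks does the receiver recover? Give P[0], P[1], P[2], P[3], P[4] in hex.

P[0] = 0x80, P[1] = 0x66, P[2] = 0x90, P[3] = 0xB7, P[4] = 0xEB

Only C[1] changed, to 0xB7. In CBC, a change in C_i garbles P_i and flips the same bit in P_{i+1}. Decrypting the received ciphertext:
P[0]: D(K, 0xBD) = 0xD1; 0xD1 ⊕ 0x51 = 0x80.
P[1]: D(K, 0xB7) = 0xDB; 0xDB ⊕ 0xBD = 0x66.
P[2]: D(K, 0x8B) = 0x27; 0x27 ⊕ 0xB7 = 0x90.
P[3]: D(K, 0x90) = 0x3C; 0x3C ⊕ 0x8B = 0xB7.
P[4]: D(K, 0x57) = 0x7B; 0x7B ⊕ 0x90 = 0xEB.
Blocks that differ from the original plaintext: P[1], P[2].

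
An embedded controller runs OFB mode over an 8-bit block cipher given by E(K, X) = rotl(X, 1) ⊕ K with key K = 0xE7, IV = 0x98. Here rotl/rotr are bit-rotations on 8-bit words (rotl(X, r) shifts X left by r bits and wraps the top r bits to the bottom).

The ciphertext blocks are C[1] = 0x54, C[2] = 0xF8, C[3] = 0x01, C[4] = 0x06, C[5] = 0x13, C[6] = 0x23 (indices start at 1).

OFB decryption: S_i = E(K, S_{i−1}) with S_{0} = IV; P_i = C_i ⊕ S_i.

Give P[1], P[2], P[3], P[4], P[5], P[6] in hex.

P[1] = 0x82, P[2] = 0xB2, P[3] = 0x72, P[4] = 0x07, P[5] = 0xF6, P[6] = 0x0F

P[1]: S = E(K, 0x98) = 0xD6; 0x54 ⊕ 0xD6 = 0x82.
P[2]: S = E(K, 0xD6) = 0x4A; 0xF8 ⊕ 0x4A = 0xB2.
P[3]: S = E(K, 0x4A) = 0x73; 0x01 ⊕ 0x73 = 0x72.
P[4]: S = E(K, 0x73) = 0x01; 0x06 ⊕ 0x01 = 0x07.
P[5]: S = E(K, 0x01) = 0xE5; 0x13 ⊕ 0xE5 = 0xF6.
P[6]: S = E(K, 0xE5) = 0x2C; 0x23 ⊕ 0x2C = 0x0F.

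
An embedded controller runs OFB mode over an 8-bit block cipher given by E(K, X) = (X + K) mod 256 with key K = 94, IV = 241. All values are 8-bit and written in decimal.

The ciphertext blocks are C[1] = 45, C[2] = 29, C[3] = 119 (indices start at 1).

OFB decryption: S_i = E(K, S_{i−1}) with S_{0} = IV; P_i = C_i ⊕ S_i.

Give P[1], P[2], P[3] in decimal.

P[1]: S = E(K, 241) = 79; 45 ⊕ 79 = 98.
P[2]: S = E(K, 79) = 173; 29 ⊕ 173 = 176.
P[3]: S = E(K, 173) = 11; 119 ⊕ 11 = 124.

P[1] = 98, P[2] = 176, P[3] = 124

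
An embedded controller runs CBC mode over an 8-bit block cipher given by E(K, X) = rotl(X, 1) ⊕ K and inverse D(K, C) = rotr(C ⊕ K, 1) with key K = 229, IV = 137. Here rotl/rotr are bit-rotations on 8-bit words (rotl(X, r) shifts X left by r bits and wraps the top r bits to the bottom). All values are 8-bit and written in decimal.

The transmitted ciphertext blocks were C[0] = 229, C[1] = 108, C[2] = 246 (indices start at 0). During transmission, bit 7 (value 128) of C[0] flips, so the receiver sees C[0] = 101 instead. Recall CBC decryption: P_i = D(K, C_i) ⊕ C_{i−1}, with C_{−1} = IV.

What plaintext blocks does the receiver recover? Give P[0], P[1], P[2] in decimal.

Only C[0] changed, to 101. In CBC, a change in C_i garbles P_i and flips the same bit in P_{i+1}. Decrypting the received ciphertext:
P[0]: D(K, 101) = 64; 64 ⊕ 137 = 201.
P[1]: D(K, 108) = 196; 196 ⊕ 101 = 161.
P[2]: D(K, 246) = 137; 137 ⊕ 108 = 229.
Blocks that differ from the original plaintext: P[0], P[1].

P[0] = 201, P[1] = 161, P[2] = 229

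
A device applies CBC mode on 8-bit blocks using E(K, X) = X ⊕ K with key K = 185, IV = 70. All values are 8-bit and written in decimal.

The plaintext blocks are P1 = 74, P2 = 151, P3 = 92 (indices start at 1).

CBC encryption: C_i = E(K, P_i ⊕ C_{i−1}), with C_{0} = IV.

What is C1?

C1 = 181

C1: P1 ⊕ 70 = 12; E(K, 12) = 181.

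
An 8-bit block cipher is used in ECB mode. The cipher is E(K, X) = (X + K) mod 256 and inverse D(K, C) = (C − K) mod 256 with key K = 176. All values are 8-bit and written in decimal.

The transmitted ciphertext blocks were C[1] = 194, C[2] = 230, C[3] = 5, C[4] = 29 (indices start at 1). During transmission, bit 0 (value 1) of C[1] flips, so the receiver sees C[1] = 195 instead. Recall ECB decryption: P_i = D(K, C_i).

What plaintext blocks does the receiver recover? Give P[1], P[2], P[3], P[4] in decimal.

P[1] = 19, P[2] = 54, P[3] = 85, P[4] = 109

Only C[1] changed, to 195. In ECB, a change in C_i affects only P_i. Decrypting the received ciphertext:
P[1]: D(K, 195) = 19.
P[2]: D(K, 230) = 54.
P[3]: D(K, 5) = 85.
P[4]: D(K, 29) = 109.
Blocks that differ from the original plaintext: P[1].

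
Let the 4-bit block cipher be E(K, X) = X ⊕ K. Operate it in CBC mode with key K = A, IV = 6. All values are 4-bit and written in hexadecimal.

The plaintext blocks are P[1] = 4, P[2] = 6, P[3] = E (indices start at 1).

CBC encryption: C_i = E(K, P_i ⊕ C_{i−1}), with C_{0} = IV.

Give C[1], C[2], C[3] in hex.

C[1] = 8, C[2] = 4, C[3] = 0

C[1]: P[1] ⊕ 6 = 2; E(K, 2) = 8.
C[2]: P[2] ⊕ 8 = E; E(K, E) = 4.
C[3]: P[3] ⊕ 4 = A; E(K, A) = 0.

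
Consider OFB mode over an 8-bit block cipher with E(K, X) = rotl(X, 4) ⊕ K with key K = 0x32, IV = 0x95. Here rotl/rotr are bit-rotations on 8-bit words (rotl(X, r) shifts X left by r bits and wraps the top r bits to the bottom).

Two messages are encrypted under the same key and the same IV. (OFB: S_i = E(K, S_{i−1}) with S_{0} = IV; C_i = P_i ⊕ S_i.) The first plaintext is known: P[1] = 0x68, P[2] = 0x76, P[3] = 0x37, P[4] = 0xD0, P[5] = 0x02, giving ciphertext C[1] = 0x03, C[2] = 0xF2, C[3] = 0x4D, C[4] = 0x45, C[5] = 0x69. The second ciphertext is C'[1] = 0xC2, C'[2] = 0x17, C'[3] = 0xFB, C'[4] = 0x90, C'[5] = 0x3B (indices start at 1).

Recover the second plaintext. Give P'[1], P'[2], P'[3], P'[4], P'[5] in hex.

In OFB with a reused IV, both messages share the same keystream S_i, so C_i ⊕ C'_i = P_i ⊕ P'_i and thus P'_i = P_i ⊕ C_i ⊕ C'_i.
P'[1]: 0x68 ⊕ 0x03 ⊕ 0xC2 = 0xA9.
P'[2]: 0x76 ⊕ 0xF2 ⊕ 0x17 = 0x93.
P'[3]: 0x37 ⊕ 0x4D ⊕ 0xFB = 0x81.
P'[4]: 0xD0 ⊕ 0x45 ⊕ 0x90 = 0x05.
P'[5]: 0x02 ⊕ 0x69 ⊕ 0x3B = 0x50.

P'[1] = 0xA9, P'[2] = 0x93, P'[3] = 0x81, P'[4] = 0x05, P'[5] = 0x50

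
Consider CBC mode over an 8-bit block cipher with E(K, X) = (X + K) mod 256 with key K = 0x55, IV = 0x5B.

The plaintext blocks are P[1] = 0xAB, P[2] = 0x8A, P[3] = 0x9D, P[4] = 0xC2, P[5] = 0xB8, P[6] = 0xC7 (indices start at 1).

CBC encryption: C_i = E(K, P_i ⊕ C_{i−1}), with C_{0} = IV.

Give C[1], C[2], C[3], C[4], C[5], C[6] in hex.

C[1]: P[1] ⊕ 0x5B = 0xF0; E(K, 0xF0) = 0x45.
C[2]: P[2] ⊕ 0x45 = 0xCF; E(K, 0xCF) = 0x24.
C[3]: P[3] ⊕ 0x24 = 0xB9; E(K, 0xB9) = 0x0E.
C[4]: P[4] ⊕ 0x0E = 0xCC; E(K, 0xCC) = 0x21.
C[5]: P[5] ⊕ 0x21 = 0x99; E(K, 0x99) = 0xEE.
C[6]: P[6] ⊕ 0xEE = 0x29; E(K, 0x29) = 0x7E.

C[1] = 0x45, C[2] = 0x24, C[3] = 0x0E, C[4] = 0x21, C[5] = 0xEE, C[6] = 0x7E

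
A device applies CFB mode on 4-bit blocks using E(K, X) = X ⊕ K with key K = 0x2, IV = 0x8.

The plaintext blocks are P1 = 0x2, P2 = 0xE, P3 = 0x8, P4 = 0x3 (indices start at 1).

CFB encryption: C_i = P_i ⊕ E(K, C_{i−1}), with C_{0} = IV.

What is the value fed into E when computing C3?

C1: E(K, 0x8) = 0xA; 0x2 ⊕ 0xA = 0x8.
C2: E(K, 0x8) = 0xA; 0xE ⊕ 0xA = 0x4.
C3: E(K, 0x4) = 0x6; 0x8 ⊕ 0x6 = 0xE.
So the input to E for block 3 is 0x4.

0x4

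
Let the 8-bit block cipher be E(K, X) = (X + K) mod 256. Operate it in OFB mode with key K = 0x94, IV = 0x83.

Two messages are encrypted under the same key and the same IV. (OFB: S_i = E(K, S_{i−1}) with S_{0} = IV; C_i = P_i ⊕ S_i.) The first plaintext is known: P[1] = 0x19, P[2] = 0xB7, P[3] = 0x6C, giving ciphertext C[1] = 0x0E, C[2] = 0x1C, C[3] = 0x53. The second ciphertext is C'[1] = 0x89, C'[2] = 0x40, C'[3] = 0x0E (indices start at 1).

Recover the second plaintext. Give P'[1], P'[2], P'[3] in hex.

P'[1] = 0x9E, P'[2] = 0xEB, P'[3] = 0x31

In OFB with a reused IV, both messages share the same keystream S_i, so C_i ⊕ C'_i = P_i ⊕ P'_i and thus P'_i = P_i ⊕ C_i ⊕ C'_i.
P'[1]: 0x19 ⊕ 0x0E ⊕ 0x89 = 0x9E.
P'[2]: 0xB7 ⊕ 0x1C ⊕ 0x40 = 0xEB.
P'[3]: 0x6C ⊕ 0x53 ⊕ 0x0E = 0x31.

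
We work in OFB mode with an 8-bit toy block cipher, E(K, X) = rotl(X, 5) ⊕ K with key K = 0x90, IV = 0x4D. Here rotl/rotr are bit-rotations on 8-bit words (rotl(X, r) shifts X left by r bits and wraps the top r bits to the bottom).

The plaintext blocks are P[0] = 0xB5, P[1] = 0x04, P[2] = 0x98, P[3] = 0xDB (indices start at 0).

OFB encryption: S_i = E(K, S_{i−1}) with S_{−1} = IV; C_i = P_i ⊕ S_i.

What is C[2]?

C[2] = 0xFE

C[0]: S = E(K, 0x4D) = 0x39; 0xB5 ⊕ 0x39 = 0x8C.
C[1]: S = E(K, 0x39) = 0xB7; 0x04 ⊕ 0xB7 = 0xB3.
C[2]: S = E(K, 0xB7) = 0x66; 0x98 ⊕ 0x66 = 0xFE.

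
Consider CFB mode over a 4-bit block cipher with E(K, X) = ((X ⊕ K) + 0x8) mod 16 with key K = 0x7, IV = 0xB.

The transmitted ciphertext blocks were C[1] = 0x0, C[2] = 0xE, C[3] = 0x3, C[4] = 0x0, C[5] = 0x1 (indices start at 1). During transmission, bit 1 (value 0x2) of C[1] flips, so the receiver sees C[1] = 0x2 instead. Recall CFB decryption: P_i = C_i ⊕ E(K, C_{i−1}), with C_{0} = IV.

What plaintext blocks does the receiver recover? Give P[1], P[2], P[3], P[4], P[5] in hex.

P[1] = 0x6, P[2] = 0x3, P[3] = 0x2, P[4] = 0xC, P[5] = 0xE

Only C[1] changed, to 0x2. In CFB, a change in C_i flips the same bit in P_i and garbles P_{i+1}. Decrypting the received ciphertext:
P[1]: E(K, 0xB) = 0x4; 0x2 ⊕ 0x4 = 0x6.
P[2]: E(K, 0x2) = 0xD; 0xE ⊕ 0xD = 0x3.
P[3]: E(K, 0xE) = 0x1; 0x3 ⊕ 0x1 = 0x2.
P[4]: E(K, 0x3) = 0xC; 0x0 ⊕ 0xC = 0xC.
P[5]: E(K, 0x0) = 0xF; 0x1 ⊕ 0xF = 0xE.
Blocks that differ from the original plaintext: P[1], P[2].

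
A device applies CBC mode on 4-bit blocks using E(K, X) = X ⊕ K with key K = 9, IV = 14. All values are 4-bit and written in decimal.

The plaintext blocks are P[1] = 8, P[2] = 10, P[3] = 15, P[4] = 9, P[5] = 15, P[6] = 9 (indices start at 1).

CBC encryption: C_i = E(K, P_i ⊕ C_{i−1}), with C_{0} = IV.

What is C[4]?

C[1]: P[1] ⊕ 14 = 6; E(K, 6) = 15.
C[2]: P[2] ⊕ 15 = 5; E(K, 5) = 12.
C[3]: P[3] ⊕ 12 = 3; E(K, 3) = 10.
C[4]: P[4] ⊕ 10 = 3; E(K, 3) = 10.

C[4] = 10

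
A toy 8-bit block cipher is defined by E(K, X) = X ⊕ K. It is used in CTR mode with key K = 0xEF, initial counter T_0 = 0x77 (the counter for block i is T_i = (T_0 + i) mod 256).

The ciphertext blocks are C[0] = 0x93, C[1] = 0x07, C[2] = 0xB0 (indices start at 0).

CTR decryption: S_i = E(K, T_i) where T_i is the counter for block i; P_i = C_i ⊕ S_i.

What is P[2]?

P[2] = 0x26

P[2]: T = 0x79, S = E(K, T) = 0x96; 0xB0 ⊕ 0x96 = 0x26.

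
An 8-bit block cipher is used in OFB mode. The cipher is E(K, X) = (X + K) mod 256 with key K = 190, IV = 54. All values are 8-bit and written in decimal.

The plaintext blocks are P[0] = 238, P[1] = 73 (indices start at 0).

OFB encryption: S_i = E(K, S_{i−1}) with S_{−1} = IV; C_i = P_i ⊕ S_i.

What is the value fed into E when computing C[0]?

54

C[0]: S = E(K, 54) = 244; 238 ⊕ 244 = 26.
So the input to E for block [0] is 54.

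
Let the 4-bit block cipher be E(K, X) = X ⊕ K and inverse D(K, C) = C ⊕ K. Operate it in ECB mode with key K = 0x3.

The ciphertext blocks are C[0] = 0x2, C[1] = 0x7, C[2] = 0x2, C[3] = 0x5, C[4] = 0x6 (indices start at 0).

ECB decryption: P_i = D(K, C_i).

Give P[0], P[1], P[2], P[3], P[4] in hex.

P[0] = 0x1, P[1] = 0x4, P[2] = 0x1, P[3] = 0x6, P[4] = 0x5

P[0]: D(K, 0x2) = 0x1.
P[1]: D(K, 0x7) = 0x4.
P[2]: D(K, 0x2) = 0x1.
P[3]: D(K, 0x5) = 0x6.
P[4]: D(K, 0x6) = 0x5.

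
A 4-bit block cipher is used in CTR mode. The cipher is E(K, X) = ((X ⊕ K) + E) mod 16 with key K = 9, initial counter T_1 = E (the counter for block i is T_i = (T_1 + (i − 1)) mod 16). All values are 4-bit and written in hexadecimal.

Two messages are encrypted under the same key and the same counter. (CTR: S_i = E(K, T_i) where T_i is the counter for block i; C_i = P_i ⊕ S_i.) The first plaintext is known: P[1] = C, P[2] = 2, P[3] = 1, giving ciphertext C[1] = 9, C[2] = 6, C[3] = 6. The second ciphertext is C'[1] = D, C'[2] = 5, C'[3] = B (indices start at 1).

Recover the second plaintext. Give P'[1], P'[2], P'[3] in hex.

P'[1] = 8, P'[2] = 1, P'[3] = C

In CTR with a reused counter, both messages share the same keystream S_i, so C_i ⊕ C'_i = P_i ⊕ P'_i and thus P'_i = P_i ⊕ C_i ⊕ C'_i.
P'[1]: C ⊕ 9 ⊕ D = 8.
P'[2]: 2 ⊕ 6 ⊕ 5 = 1.
P'[3]: 1 ⊕ 6 ⊕ B = C.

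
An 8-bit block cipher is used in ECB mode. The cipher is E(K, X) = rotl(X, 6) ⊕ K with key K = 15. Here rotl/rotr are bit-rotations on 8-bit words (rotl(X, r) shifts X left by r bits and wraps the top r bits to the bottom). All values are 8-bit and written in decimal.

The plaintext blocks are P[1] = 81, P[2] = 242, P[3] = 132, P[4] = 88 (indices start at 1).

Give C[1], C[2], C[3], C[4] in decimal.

C[1] = 91, C[2] = 179, C[3] = 46, C[4] = 25

ECB encryption: C_i = E(K, P_i).
C[1]: E(K, 81) = 91.
C[2]: E(K, 242) = 179.
C[3]: E(K, 132) = 46.
C[4]: E(K, 88) = 25.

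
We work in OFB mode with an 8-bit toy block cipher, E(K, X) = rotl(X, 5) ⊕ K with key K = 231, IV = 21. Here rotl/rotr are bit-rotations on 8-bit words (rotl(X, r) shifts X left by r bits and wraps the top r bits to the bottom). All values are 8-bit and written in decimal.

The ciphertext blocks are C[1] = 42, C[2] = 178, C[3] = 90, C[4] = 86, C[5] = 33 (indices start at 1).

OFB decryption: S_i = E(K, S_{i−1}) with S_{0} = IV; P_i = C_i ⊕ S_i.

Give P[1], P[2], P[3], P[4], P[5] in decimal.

P[1]: S = E(K, 21) = 69; 42 ⊕ 69 = 111.
P[2]: S = E(K, 69) = 79; 178 ⊕ 79 = 253.
P[3]: S = E(K, 79) = 14; 90 ⊕ 14 = 84.
P[4]: S = E(K, 14) = 38; 86 ⊕ 38 = 112.
P[5]: S = E(K, 38) = 35; 33 ⊕ 35 = 2.

P[1] = 111, P[2] = 253, P[3] = 84, P[4] = 112, P[5] = 2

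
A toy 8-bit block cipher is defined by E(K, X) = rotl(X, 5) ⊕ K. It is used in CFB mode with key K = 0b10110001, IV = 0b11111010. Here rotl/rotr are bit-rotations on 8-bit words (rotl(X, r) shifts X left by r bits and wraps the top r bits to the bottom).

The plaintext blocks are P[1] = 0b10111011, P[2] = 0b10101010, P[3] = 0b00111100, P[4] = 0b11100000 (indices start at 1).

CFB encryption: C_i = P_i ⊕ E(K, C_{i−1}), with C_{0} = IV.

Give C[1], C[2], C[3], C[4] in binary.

C[1] = 0b01010101, C[2] = 0b10110001, C[3] = 0b10111011, C[4] = 0b00100110

C[1]: E(K, 0b11111010) = 0b11101110; 0b10111011 ⊕ 0b11101110 = 0b01010101.
C[2]: E(K, 0b01010101) = 0b00011011; 0b10101010 ⊕ 0b00011011 = 0b10110001.
C[3]: E(K, 0b10110001) = 0b10000111; 0b00111100 ⊕ 0b10000111 = 0b10111011.
C[4]: E(K, 0b10111011) = 0b11000110; 0b11100000 ⊕ 0b11000110 = 0b00100110.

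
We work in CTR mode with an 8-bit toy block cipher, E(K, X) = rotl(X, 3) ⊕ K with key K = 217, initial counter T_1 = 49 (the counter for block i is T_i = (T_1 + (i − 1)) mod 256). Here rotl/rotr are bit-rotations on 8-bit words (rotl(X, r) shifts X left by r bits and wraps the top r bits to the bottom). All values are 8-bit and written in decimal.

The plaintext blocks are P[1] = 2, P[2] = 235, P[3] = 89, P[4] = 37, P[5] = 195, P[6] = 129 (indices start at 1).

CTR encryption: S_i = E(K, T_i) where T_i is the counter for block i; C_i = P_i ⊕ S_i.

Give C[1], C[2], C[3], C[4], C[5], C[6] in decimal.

C[1]: T = 49, S = E(K, T) = 80; 2 ⊕ 80 = 82.
C[2]: T = 50, S = E(K, T) = 72; 235 ⊕ 72 = 163.
C[3]: T = 51, S = E(K, T) = 64; 89 ⊕ 64 = 25.
C[4]: T = 52, S = E(K, T) = 120; 37 ⊕ 120 = 93.
C[5]: T = 53, S = E(K, T) = 112; 195 ⊕ 112 = 179.
C[6]: T = 54, S = E(K, T) = 104; 129 ⊕ 104 = 233.

C[1] = 82, C[2] = 163, C[3] = 25, C[4] = 93, C[5] = 179, C[6] = 233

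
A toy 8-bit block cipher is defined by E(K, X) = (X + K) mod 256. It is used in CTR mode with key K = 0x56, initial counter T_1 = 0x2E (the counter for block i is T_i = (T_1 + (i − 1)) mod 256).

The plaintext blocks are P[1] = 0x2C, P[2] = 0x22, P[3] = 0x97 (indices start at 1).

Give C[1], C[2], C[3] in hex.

C[1] = 0xA8, C[2] = 0xA7, C[3] = 0x11

CTR encryption: S_i = E(K, T_i) where T_i is the counter for block i; C_i = P_i ⊕ S_i.
C[1]: T = 0x2E, S = E(K, T) = 0x84; 0x2C ⊕ 0x84 = 0xA8.
C[2]: T = 0x2F, S = E(K, T) = 0x85; 0x22 ⊕ 0x85 = 0xA7.
C[3]: T = 0x30, S = E(K, T) = 0x86; 0x97 ⊕ 0x86 = 0x11.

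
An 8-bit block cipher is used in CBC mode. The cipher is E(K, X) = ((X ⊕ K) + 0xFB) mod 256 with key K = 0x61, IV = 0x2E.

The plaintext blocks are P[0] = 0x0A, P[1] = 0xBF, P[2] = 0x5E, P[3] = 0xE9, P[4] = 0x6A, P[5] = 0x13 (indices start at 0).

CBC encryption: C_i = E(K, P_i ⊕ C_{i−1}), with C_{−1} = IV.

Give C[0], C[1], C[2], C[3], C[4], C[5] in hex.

C[0] = 0x40, C[1] = 0x99, C[2] = 0xA1, C[3] = 0x24, C[4] = 0x2A, C[5] = 0x53

C[0]: P[0] ⊕ 0x2E = 0x24; E(K, 0x24) = 0x40.
C[1]: P[1] ⊕ 0x40 = 0xFF; E(K, 0xFF) = 0x99.
C[2]: P[2] ⊕ 0x99 = 0xC7; E(K, 0xC7) = 0xA1.
C[3]: P[3] ⊕ 0xA1 = 0x48; E(K, 0x48) = 0x24.
C[4]: P[4] ⊕ 0x24 = 0x4E; E(K, 0x4E) = 0x2A.
C[5]: P[5] ⊕ 0x2A = 0x39; E(K, 0x39) = 0x53.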